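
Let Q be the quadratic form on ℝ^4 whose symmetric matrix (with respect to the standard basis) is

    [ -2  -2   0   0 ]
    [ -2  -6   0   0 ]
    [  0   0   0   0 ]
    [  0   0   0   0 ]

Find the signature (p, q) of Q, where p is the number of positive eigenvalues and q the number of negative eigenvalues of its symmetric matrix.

Row-reducing A symmetrically gives the diagonal entries -2, -4, 0, 0.
That gives 2 negative, 2 zero pivots.

(0, 2)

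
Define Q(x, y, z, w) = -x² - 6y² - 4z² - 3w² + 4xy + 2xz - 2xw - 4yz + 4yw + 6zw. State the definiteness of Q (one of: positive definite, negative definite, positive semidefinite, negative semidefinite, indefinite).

The associated matrix is A = [[-1, 2, 1, -1], [2, -6, -2, 2], [1, -2, -4, 3], [-1, 2, 3, -3]].
An LDLᵀ factorisation of A has diagonal entries -1, -2, -3, -2/3.
Counting signs: 4 negative.
Hence Q is negative definite.

negative definite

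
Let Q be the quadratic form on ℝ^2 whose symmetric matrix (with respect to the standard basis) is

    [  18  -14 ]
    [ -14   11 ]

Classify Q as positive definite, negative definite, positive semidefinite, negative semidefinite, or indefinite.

Symmetric row and column elimination reduces A to a congruent diagonal form with pivots 18, 1/9.
So there are 2 positive pivots.
Hence Q is positive definite.

positive definite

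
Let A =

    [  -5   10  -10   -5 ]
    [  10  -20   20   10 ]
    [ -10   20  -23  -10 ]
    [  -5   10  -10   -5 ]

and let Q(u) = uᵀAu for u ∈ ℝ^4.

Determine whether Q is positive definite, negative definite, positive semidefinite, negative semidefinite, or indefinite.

negative semidefinite

Applying the same elementary operations to the rows and columns of A produces a congruent diagonal matrix with entries -5, 0, -3, 0.
Counting signs: 2 negative, 2 zero.
Hence Q is negative semidefinite.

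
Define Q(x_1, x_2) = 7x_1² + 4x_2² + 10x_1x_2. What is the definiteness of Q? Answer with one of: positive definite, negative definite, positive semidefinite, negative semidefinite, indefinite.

The symmetric matrix is A = [[7, 5], [5, 4]].
Symmetric row and column elimination reduces A to a congruent diagonal form with pivots 7, 3/7.
Counting signs: 2 positive.
Hence Q is positive definite.

positive definite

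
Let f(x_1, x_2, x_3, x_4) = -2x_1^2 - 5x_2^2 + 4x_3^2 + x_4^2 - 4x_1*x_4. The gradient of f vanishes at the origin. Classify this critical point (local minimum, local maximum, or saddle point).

The Hessian at the origin is H = [[-4, 0, 0, -4], [0, -10, 0, 0], [0, 0, 8, 0], [-4, 0, 0, 2]].
An LDLᵀ factorisation of H has diagonal entries -4, -10, 8, 6.
Counting signs: 2 positive, 2 negative.
H is indefinite, so the origin is a saddle point.

saddle point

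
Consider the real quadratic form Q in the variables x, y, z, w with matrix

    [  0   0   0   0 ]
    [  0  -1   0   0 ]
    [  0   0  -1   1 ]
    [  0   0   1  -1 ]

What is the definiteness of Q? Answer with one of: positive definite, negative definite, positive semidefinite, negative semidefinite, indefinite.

negative semidefinite

Congruent diagonalization of A (simultaneous row and column reduction) yields pivots 0, -1, -1, 0.
That gives 2 negative, 2 zero pivots.
Hence Q is negative semidefinite.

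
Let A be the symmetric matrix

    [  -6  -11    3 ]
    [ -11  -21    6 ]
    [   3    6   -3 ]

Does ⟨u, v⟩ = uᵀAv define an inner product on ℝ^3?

Leading principal minors: Δ_1 = -6, Δ_2 = 5, Δ_3 = -6.
The signs alternate starting with Δ_1 < 0, so by Sylvester's criterion Q is negative definite.
⟨·,·⟩ is an inner product exactly when A is positive definite.

no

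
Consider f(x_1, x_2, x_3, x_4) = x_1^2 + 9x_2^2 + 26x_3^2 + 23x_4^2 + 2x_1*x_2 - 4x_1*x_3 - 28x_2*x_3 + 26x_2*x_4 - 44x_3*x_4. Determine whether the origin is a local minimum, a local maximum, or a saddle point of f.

The Hessian at the origin is H = [[2, 2, -4, 0], [2, 18, -28, 26], [-4, -28, 52, -44], [0, 26, -44, 46]].
Congruent diagonalization of H (simultaneous row and column reduction) yields pivots 2, 16, 8, 5/8.
Counting signs: 4 positive.
H is positive definite, so the origin is a strict local minimum.

local minimum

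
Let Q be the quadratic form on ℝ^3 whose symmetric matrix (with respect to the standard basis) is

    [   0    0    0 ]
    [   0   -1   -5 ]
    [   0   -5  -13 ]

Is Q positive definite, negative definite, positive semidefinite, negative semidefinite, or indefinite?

indefinite

Congruent diagonalization of A (simultaneous row and column reduction) yields pivots 0, -1, 12.
That gives 1 positive, 1 negative, 1 zero pivots.
Hence Q is indefinite.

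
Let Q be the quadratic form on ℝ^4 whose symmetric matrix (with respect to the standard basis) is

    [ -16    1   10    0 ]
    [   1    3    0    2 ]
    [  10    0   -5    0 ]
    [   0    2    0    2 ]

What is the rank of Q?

Symmetric row and column elimination reduces A to a congruent diagonal form with pivots -16, 49/16, 55/49, 6/11.
So there are 3 positive, 1 negative pivots.
The rank is the number of nonzero pivots: 4.

4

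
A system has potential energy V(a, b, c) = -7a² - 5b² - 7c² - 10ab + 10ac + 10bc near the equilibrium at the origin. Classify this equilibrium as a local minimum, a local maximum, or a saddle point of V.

The Hessian at the origin is H = [[-14, -10, 10], [-10, -10, 10], [10, 10, -14]].
An LDLᵀ factorisation of H has diagonal entries -14, -20/7, -4.
So there are 3 negative pivots.
H is negative definite, so the origin is a strict local maximum.

local maximum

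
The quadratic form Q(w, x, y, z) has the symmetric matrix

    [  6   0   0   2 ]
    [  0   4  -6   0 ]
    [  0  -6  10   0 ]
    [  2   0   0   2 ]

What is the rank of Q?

Row-reducing A symmetrically gives the diagonal entries 6, 4, 1, 4/3.
So there are 4 positive pivots.
The rank is the number of nonzero pivots: 4.

4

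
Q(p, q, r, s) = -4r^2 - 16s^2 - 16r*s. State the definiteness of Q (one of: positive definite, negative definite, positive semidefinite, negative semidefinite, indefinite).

Write A = [[0, 0, 0, 0], [0, 0, 0, 0], [0, 0, -4, -8], [0, 0, -8, -16]].
Symmetric row and column elimination reduces A to a congruent diagonal form with pivots 0, 0, -4, 0.
That gives 1 negative, 3 zero pivots.
Hence Q is negative semidefinite.

negative semidefinite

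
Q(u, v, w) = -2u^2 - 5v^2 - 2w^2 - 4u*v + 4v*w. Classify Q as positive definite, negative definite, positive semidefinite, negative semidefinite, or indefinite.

negative definite

The symmetric matrix of Q is A = [[-2, -2, 0], [-2, -5, 2], [0, 2, -2]].
Leading principal minors: Δ_1 = -2, Δ_2 = 6, Δ_3 = -4.
The signs alternate starting with Δ_1 < 0, so by Sylvester's criterion Q is negative definite.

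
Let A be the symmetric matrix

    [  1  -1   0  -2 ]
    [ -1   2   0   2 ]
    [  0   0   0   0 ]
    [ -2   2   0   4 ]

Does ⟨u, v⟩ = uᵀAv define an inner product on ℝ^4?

no

Applying the same elementary operations to the rows and columns of A produces a congruent diagonal matrix with entries 1, 1, 0, 0.
So there are 2 positive, 2 zero pivots.
Hence Q is positive semidefinite.
⟨·,·⟩ is an inner product exactly when A is positive definite.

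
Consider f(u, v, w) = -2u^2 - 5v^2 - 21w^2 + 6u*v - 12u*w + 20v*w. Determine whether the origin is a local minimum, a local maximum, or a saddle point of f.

The Hessian at the origin is H = [[-4, 6, -12], [6, -10, 20], [-12, 20, -42]].
Symmetric row and column elimination reduces H to a congruent diagonal form with pivots -4, -1, -2.
Counting signs: 3 negative.
H is negative definite, so the origin is a strict local maximum.

local maximum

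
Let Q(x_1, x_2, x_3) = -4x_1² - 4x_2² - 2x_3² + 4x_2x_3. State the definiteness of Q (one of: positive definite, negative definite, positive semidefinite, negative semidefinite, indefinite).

negative definite

Write A = [[-4, 0, 0], [0, -4, 2], [0, 2, -2]].
Congruent diagonalization of A (simultaneous row and column reduction) yields pivots -4, -4, -1.
So there are 3 negative pivots.
Hence Q is negative definite.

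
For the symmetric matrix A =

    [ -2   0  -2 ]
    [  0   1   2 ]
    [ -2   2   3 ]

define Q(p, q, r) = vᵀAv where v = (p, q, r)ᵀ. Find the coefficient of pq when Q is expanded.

0

The coefficient of pq is A[1,2] + A[2,1] = 2·0 = 0.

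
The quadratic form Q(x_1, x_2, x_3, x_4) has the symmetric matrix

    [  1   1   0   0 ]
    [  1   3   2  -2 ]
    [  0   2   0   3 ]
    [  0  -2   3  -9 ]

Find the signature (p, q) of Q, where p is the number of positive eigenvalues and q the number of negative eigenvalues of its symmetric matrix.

(3, 1)

Applying the same elementary operations to the rows and columns of A produces a congruent diagonal matrix with entries 1, 2, -2, 3/2.
That gives 3 positive, 1 negative pivots.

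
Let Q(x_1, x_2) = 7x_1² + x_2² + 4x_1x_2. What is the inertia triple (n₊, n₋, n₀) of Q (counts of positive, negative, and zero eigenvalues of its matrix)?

(2, 0, 0)

Write A = [[7, 2], [2, 1]].
Row-reducing A symmetrically gives the diagonal entries 7, 3/7.
So there are 2 positive pivots.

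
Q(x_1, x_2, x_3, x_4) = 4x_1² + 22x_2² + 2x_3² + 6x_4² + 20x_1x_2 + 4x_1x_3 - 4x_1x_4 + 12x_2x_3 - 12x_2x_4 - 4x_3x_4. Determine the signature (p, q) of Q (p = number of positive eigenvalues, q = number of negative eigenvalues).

(3, 1)

The symmetric matrix is A = [[4, 10, 2, -2], [10, 22, 6, -6], [2, 6, 2, -2], [-2, -6, -2, 6]].
An LDLᵀ factorisation of A has diagonal entries 4, -3, 4/3, 4.
So there are 3 positive, 1 negative pivots.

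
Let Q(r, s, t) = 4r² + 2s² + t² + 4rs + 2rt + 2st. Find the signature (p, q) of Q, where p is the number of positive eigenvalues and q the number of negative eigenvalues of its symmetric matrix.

(3, 0)

The symmetric matrix is A = [[4, 2, 1], [2, 2, 1], [1, 1, 1]].
An LDLᵀ factorisation of A has diagonal entries 4, 1, 1/2.
Counting signs: 3 positive.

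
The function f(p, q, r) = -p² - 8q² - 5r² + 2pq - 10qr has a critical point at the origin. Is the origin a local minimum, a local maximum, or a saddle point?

The Hessian at the origin is H = [[-2, 2, 0], [2, -16, -10], [0, -10, -10]].
An LDLᵀ factorisation of H has diagonal entries -2, -14, -20/7.
That gives 3 negative pivots.
H is negative definite, so the origin is a strict local maximum.

local maximum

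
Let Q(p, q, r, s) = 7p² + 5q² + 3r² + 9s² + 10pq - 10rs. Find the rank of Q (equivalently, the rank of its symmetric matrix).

4

The symmetric matrix is A = [[7, 5, 0, 0], [5, 5, 0, 0], [0, 0, 3, -5], [0, 0, -5, 9]].
Symmetric row and column elimination reduces A to a congruent diagonal form with pivots 7, 10/7, 3, 2/3.
Counting signs: 4 positive.
The rank is the number of nonzero pivots: 4.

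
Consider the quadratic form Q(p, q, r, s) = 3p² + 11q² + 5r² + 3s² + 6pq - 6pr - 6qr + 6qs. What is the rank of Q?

4

The symmetric matrix is A = [[3, 3, -3, 0], [3, 11, -3, 3], [-3, -3, 5, 0], [0, 3, 0, 3]].
An LDLᵀ factorisation of A has diagonal entries 3, 8, 2, 15/8.
So there are 4 positive pivots.
The rank is the number of nonzero pivots: 4.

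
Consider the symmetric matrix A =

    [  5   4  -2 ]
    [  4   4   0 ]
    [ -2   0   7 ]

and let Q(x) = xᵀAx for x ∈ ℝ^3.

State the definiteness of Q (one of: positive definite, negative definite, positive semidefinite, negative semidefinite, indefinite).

positive definite

Leading principal minors: Δ_1 = 5, Δ_2 = 4, Δ_3 = 12.
All leading principal minors are positive, so by Sylvester's criterion Q is positive definite.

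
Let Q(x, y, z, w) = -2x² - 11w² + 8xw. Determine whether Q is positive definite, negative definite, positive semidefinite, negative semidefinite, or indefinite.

negative semidefinite

Write A = [[-2, 0, 0, 4], [0, 0, 0, 0], [0, 0, 0, 0], [4, 0, 0, -11]].
Symmetric row and column elimination reduces A to a congruent diagonal form with pivots -2, 0, 0, -3.
Counting signs: 2 negative, 2 zero.
Hence Q is negative semidefinite.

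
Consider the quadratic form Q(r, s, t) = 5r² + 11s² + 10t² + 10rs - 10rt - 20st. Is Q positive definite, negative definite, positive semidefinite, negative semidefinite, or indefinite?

positive definite

Write A = [[5, 5, -5], [5, 11, -10], [-5, -10, 10]].
Row-reducing A symmetrically gives the diagonal entries 5, 6, 5/6.
So there are 3 positive pivots.
Hence Q is positive definite.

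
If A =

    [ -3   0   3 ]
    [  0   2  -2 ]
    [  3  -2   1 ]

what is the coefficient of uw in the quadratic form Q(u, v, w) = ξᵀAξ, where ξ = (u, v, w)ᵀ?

6

The coefficient of uw is A[1,3] + A[3,1] = 2·3 = 6.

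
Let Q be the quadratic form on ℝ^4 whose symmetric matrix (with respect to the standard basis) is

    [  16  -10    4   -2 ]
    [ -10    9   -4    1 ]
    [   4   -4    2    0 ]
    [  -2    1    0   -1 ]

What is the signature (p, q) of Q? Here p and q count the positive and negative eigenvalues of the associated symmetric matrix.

(3, 1)

Congruent diagonalization of A (simultaneous row and column reduction) yields pivots 16, 11/4, 2/11, -2.
Counting signs: 3 positive, 1 negative.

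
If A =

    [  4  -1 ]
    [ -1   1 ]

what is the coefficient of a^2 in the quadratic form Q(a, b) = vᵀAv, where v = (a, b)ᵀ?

The coefficient of a^2 is the diagonal entry A[1,1] = 4.

4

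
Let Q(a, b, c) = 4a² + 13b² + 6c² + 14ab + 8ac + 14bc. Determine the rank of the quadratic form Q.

3

The associated matrix is A = [[4, 7, 4], [7, 13, 7], [4, 7, 6]].
Applying the same elementary operations to the rows and columns of A produces a congruent diagonal matrix with entries 4, 3/4, 2.
That gives 3 positive pivots.
The rank is the number of nonzero pivots: 3.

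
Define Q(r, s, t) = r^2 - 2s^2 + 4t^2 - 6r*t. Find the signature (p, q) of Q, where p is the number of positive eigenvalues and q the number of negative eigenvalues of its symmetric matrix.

(1, 2)

Write A = [[1, 0, -3], [0, -2, 0], [-3, 0, 4]].
Applying the same elementary operations to the rows and columns of A produces a congruent diagonal matrix with entries 1, -2, -5.
So there are 1 positive, 2 negative pivots.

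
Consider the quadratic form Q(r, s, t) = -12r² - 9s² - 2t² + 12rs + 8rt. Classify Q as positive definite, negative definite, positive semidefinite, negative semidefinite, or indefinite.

negative semidefinite

Write A = [[-12, 6, 4], [6, -9, 0], [4, 0, -2]].
Applying the same elementary operations to the rows and columns of A produces a congruent diagonal matrix with entries -12, -6, 0.
So there are 2 negative, 1 zero pivots.
Hence Q is negative semidefinite.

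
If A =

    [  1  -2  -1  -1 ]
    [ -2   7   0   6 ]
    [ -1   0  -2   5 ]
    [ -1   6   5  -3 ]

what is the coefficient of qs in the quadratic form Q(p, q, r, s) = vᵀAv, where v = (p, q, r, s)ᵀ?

The coefficient of qs is A[2,4] + A[4,2] = 2·6 = 12.

12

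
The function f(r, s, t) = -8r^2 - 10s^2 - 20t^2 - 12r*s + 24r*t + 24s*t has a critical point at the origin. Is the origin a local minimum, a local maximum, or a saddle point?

The Hessian at the origin is H = [[-16, -12, 24], [-12, -20, 24], [24, 24, -40]].
Applying the same elementary operations to the rows and columns of H produces a congruent diagonal matrix with entries -16, -11, -8/11.
Counting signs: 3 negative.
H is negative definite, so the origin is a strict local maximum.

local maximum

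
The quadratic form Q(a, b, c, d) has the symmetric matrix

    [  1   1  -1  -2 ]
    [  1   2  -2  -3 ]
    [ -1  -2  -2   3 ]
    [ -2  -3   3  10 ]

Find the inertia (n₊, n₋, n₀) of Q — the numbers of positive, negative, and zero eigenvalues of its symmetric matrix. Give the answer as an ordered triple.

(3, 1, 0)

Symmetric row and column elimination reduces A to a congruent diagonal form with pivots 1, 1, -4, 5.
Counting signs: 3 positive, 1 negative.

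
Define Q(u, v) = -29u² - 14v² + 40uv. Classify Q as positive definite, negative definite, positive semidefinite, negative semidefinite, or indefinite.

The symmetric matrix of Q is [[-29, 20], [20, -14]].
For the 2×2 matrix [[-29, 20], [20, -14]]: det = -29·-14 − (20)² = 6, trace = -43.
det > 0 so both eigenvalues share the sign of the trace; trace = -43 < 0 ⇒ both negative.

negative definite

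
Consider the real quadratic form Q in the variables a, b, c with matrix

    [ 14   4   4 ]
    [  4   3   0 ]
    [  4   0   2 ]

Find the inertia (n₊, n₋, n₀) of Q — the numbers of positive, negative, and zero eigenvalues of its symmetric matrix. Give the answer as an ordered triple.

An LDLᵀ factorisation of A has diagonal entries 14, 13/7, 2/13.
Counting signs: 3 positive.

(3, 0, 0)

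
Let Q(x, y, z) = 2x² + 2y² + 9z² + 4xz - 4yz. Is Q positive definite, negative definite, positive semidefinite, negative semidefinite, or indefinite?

positive definite

Write A = [[2, 0, 2], [0, 2, -2], [2, -2, 9]].
Applying the same elementary operations to the rows and columns of A produces a congruent diagonal matrix with entries 2, 2, 5.
Counting signs: 3 positive.
Hence Q is positive definite.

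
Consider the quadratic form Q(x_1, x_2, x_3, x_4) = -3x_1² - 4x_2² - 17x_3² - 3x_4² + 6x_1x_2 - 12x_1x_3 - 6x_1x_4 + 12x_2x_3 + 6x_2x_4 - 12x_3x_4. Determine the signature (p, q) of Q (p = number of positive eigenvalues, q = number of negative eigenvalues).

(0, 3)

The symmetric matrix is A = [[-3, 3, -6, -3], [3, -4, 6, 3], [-6, 6, -17, -6], [-3, 3, -6, -3]].
Applying the same elementary operations to the rows and columns of A produces a congruent diagonal matrix with entries -3, -1, -5, 0.
So there are 3 negative, 1 zero pivots.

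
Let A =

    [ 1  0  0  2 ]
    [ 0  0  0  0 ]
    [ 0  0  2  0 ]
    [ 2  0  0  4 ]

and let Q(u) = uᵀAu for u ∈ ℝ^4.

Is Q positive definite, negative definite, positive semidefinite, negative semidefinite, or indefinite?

positive semidefinite

Symmetric row and column elimination reduces A to a congruent diagonal form with pivots 1, 0, 2, 0.
That gives 2 positive, 2 zero pivots.
Hence Q is positive semidefinite.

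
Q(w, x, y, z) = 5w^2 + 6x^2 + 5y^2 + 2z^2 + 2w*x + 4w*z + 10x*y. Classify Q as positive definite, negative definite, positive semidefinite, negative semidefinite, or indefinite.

The associated matrix is A = [[5, 1, 0, 2], [1, 6, 5, 0], [0, 5, 5, 0], [2, 0, 0, 2]].
Congruent diagonalization of A (simultaneous row and column reduction) yields pivots 5, 29/5, 20/29, 1.
That gives 4 positive pivots.
Hence Q is positive definite.

positive definite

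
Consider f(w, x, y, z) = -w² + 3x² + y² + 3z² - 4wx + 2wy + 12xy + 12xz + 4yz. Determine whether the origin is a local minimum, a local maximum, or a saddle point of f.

The Hessian at the origin is H = [[-2, -4, 2, 0], [-4, 6, 12, 12], [2, 12, 2, 4], [0, 12, 4, 6]].
Congruent diagonalization of H (simultaneous row and column reduction) yields pivots -2, 14, -4/7, 10.
Counting signs: 2 positive, 2 negative.
H is indefinite, so the origin is a saddle point.

saddle point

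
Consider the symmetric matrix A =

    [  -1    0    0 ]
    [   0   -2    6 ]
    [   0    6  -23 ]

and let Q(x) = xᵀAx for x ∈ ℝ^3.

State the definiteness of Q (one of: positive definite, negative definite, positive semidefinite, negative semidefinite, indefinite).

negative definite

Symmetric row and column elimination reduces A to a congruent diagonal form with pivots -1, -2, -5.
That gives 3 negative pivots.
Hence Q is negative definite.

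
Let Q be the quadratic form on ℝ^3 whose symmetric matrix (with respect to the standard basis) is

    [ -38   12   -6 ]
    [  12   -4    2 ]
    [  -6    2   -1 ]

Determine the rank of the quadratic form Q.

Row-reducing A symmetrically gives the diagonal entries -38, -4/19, 0.
That gives 2 negative, 1 zero pivots.
The rank is the number of nonzero pivots: 2.

2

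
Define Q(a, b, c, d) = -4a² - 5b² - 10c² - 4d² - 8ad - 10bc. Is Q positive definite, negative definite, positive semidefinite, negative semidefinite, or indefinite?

The symmetric matrix is A = [[-4, 0, 0, -4], [0, -5, -5, 0], [0, -5, -10, 0], [-4, 0, 0, -4]].
Applying the same elementary operations to the rows and columns of A produces a congruent diagonal matrix with entries -4, -5, -5, 0.
Counting signs: 3 negative, 1 zero.
Hence Q is negative semidefinite.

negative semidefinite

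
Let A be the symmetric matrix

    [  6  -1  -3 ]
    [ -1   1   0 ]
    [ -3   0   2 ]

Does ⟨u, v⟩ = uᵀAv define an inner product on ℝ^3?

yes

Leading principal minors: Δ_1 = 6, Δ_2 = 5, Δ_3 = 1.
All leading principal minors are positive, so by Sylvester's criterion Q is positive definite.
⟨·,·⟩ is an inner product exactly when A is positive definite.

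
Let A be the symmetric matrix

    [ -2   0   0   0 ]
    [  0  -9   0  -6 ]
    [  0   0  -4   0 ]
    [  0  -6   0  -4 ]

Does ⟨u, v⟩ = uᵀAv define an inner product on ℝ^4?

Applying the same elementary operations to the rows and columns of A produces a congruent diagonal matrix with entries -2, -9, -4, 0.
So there are 3 negative, 1 zero pivots.
Hence Q is negative semidefinite.
⟨·,·⟩ is an inner product exactly when A is positive definite.

no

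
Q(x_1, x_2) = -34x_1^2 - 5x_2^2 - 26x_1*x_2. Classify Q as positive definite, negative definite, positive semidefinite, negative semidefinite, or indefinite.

negative definite

The symmetric matrix of Q is [[-34, -13], [-13, -5]].
For the 2×2 matrix [[-34, -13], [-13, -5]]: det = -34·-5 − (-13)² = 1, trace = -39.
det > 0 so both eigenvalues share the sign of the trace; trace = -39 < 0 ⇒ both negative.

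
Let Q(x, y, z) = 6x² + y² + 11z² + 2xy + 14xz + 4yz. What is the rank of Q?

3

The associated matrix is A = [[6, 1, 7], [1, 1, 2], [7, 2, 11]].
Row-reducing A symmetrically gives the diagonal entries 6, 5/6, 2.
So there are 3 positive pivots.
The rank is the number of nonzero pivots: 3.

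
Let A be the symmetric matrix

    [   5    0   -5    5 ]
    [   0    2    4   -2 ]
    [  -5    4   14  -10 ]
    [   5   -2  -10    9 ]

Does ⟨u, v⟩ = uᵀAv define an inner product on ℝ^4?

Applying the same elementary operations to the rows and columns of A produces a congruent diagonal matrix with entries 5, 2, 1, 1.
That gives 4 positive pivots.
Hence Q is positive definite.
⟨·,·⟩ is an inner product exactly when A is positive definite.

yes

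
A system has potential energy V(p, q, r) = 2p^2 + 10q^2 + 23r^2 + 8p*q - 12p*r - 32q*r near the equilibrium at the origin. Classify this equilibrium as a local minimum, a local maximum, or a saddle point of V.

saddle point

The Hessian at the origin is H = [[4, 8, -12], [8, 20, -32], [-12, -32, 46]].
Applying the same elementary operations to the rows and columns of H produces a congruent diagonal matrix with entries 4, 4, -6.
That gives 2 positive, 1 negative pivots.
H is indefinite, so the origin is a saddle point.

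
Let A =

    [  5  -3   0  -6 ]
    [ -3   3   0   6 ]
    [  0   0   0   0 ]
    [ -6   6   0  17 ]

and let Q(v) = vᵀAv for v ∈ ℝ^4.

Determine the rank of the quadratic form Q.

3

Congruent diagonalization of A (simultaneous row and column reduction) yields pivots 5, 6/5, 0, 5.
That gives 3 positive, 1 zero pivots.
The rank is the number of nonzero pivots: 3.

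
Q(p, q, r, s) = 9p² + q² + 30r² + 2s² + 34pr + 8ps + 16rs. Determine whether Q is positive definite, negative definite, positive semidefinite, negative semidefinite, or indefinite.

The associated matrix is A = [[9, 0, 17, 4], [0, 1, 0, 0], [17, 0, 30, 8], [4, 0, 8, 2]].
Applying the same elementary operations to the rows and columns of A produces a congruent diagonal matrix with entries 9, 1, -19/9, 6/19.
Counting signs: 3 positive, 1 negative.
Hence Q is indefinite.

indefinite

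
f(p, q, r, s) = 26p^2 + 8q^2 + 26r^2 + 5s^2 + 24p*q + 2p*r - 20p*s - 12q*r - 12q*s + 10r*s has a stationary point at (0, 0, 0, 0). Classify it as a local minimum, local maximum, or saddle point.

local minimum

The Hessian at the origin is H = [[52, 24, 2, -20], [24, 16, -12, -12], [2, -12, 52, 10], [-20, -12, 10, 10]].
Congruent diagonalization of H (simultaneous row and column reduction) yields pivots 52, 64/13, 18, 5/72.
That gives 4 positive pivots.
H is positive definite, so the origin is a strict local minimum.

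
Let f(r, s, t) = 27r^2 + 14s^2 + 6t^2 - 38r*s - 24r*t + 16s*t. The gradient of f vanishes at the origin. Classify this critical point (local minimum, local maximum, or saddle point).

The Hessian at the origin is H = [[54, -38, -24], [-38, 28, 16], [-24, 16, 12]].
Applying the same elementary operations to the rows and columns of H produces a congruent diagonal matrix with entries 54, 34/27, 12/17.
Counting signs: 3 positive.
H is positive definite, so the origin is a strict local minimum.

local minimum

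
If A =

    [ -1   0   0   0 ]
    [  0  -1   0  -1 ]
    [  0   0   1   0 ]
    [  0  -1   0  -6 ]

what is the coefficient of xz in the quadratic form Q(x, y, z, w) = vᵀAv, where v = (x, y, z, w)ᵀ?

0

The coefficient of xz is A[1,3] + A[3,1] = 2·0 = 0.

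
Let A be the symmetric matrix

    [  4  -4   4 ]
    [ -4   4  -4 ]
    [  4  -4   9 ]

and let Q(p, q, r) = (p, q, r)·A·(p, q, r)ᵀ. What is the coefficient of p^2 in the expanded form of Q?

The coefficient of p^2 is the diagonal entry A[1,1] = 4.

4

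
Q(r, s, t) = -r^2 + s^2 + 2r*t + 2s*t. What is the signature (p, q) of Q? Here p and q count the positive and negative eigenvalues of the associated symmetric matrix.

The associated matrix is A = [[-1, 0, 1], [0, 1, 1], [1, 1, 0]].
Symmetric row and column elimination reduces A to a congruent diagonal form with pivots -1, 1, 0.
Counting signs: 1 positive, 1 negative, 1 zero.

(1, 1)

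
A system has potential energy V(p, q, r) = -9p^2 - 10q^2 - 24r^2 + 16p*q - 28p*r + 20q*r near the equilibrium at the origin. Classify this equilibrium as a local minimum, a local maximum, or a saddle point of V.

The Hessian at the origin is H = [[-18, 16, -28], [16, -20, 20], [-28, 20, -48]].
Row-reducing H symmetrically gives the diagonal entries -18, -52/9, -4/13.
Counting signs: 3 negative.
H is negative definite, so the origin is a strict local maximum.

local maximum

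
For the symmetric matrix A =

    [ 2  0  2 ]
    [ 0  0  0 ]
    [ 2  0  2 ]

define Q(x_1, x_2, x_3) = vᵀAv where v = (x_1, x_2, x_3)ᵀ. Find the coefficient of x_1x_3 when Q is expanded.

4

The coefficient of x_1x_3 is A[1,3] + A[3,1] = 2·2 = 4.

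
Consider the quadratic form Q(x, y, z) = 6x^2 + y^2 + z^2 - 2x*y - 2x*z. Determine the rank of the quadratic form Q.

Write A = [[6, -1, -1], [-1, 1, 0], [-1, 0, 1]].
Applying the same elementary operations to the rows and columns of A produces a congruent diagonal matrix with entries 6, 5/6, 4/5.
That gives 3 positive pivots.
The rank is the number of nonzero pivots: 3.

3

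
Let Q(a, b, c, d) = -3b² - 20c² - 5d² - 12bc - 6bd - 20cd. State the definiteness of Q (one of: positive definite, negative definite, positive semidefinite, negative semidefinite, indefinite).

negative semidefinite

The associated matrix is A = [[0, 0, 0, 0], [0, -3, -6, -3], [0, -6, -20, -10], [0, -3, -10, -5]].
Congruent diagonalization of A (simultaneous row and column reduction) yields pivots 0, -3, -8, 0.
That gives 2 negative, 2 zero pivots.
Hence Q is negative semidefinite.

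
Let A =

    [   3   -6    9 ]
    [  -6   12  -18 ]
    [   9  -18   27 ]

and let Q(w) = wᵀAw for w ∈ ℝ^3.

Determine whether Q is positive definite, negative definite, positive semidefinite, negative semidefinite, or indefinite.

Congruent diagonalization of A (simultaneous row and column reduction) yields pivots 3, 0, 0.
So there are 1 positive, 2 zero pivots.
Hence Q is positive semidefinite.

positive semidefinite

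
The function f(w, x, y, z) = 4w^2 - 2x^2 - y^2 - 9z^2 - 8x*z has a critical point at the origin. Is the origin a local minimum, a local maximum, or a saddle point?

The Hessian at the origin is H = [[8, 0, 0, 0], [0, -4, 0, -8], [0, 0, -2, 0], [0, -8, 0, -18]].
Row-reducing H symmetrically gives the diagonal entries 8, -4, -2, -2.
Counting signs: 1 positive, 3 negative.
H is indefinite, so the origin is a saddle point.

saddle point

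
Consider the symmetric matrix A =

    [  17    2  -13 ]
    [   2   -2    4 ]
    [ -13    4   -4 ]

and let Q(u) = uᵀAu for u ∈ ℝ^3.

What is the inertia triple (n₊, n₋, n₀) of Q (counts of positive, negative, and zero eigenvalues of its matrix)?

(1, 2, 0)

Applying the same elementary operations to the rows and columns of A produces a congruent diagonal matrix with entries 17, -38/17, -5/19.
So there are 1 positive, 2 negative pivots.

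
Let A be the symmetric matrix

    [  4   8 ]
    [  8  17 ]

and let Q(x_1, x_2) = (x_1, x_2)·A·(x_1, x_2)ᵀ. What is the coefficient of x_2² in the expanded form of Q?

17

The coefficient of x_2² is the diagonal entry A[2,2] = 17.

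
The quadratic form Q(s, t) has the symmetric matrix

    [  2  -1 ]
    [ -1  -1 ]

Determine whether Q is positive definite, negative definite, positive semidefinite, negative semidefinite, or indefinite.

indefinite

Row-reducing A symmetrically gives the diagonal entries 2, -3/2.
So there are 1 positive, 1 negative pivots.
Hence Q is indefinite.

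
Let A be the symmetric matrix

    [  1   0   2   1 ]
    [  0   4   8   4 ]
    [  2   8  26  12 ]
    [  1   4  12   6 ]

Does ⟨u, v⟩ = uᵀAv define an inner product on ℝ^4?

Symmetric row and column elimination reduces A to a congruent diagonal form with pivots 1, 4, 6, 1/3.
That gives 4 positive pivots.
Hence Q is positive definite.
⟨·,·⟩ is an inner product exactly when A is positive definite.

yes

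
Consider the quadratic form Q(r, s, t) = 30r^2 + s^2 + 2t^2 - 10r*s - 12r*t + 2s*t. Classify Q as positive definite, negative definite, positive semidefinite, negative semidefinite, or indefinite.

The symmetric matrix of Q is A = [[30, -5, -6], [-5, 1, 1], [-6, 1, 2]].
Leading principal minors: Δ_1 = 30, Δ_2 = 5, Δ_3 = 4.
All leading principal minors are positive, so by Sylvester's criterion Q is positive definite.

positive definite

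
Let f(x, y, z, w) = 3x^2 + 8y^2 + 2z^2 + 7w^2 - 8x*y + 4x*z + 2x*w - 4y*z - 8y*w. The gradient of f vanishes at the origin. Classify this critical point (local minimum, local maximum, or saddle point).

The Hessian at the origin is H = [[6, -8, 4, 2], [-8, 16, -4, -8], [4, -4, 4, 0], [2, -8, 0, 14]].
Row-reducing H symmetrically gives the diagonal entries 6, 16/3, 1, 8.
That gives 4 positive pivots.
H is positive definite, so the origin is a strict local minimum.

local minimum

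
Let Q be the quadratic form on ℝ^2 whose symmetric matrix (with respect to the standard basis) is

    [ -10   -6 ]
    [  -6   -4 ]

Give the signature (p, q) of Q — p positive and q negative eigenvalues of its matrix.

(0, 2)

Applying the same elementary operations to the rows and columns of A produces a congruent diagonal matrix with entries -10, -2/5.
So there are 2 negative pivots.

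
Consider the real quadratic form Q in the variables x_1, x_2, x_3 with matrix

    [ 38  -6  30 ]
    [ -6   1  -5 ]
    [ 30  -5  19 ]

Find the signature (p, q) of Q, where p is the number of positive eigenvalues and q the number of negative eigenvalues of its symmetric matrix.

(2, 1)

Symmetric row and column elimination reduces A to a congruent diagonal form with pivots 38, 1/19, -6.
Counting signs: 2 positive, 1 negative.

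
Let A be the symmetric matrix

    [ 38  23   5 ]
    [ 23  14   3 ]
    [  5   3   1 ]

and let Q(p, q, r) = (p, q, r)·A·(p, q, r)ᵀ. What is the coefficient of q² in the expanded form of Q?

The coefficient of q² is the diagonal entry A[2,2] = 14.

14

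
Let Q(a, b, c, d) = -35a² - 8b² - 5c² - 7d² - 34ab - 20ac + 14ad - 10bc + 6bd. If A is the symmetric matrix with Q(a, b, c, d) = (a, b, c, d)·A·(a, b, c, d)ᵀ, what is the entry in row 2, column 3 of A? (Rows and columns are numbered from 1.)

The coefficient of b·c in Q is -10. For a symmetric A this equals A[2,3] + A[3,2] = 2·A[2,3].
So A[2,3] = -10/2 = -5.

-5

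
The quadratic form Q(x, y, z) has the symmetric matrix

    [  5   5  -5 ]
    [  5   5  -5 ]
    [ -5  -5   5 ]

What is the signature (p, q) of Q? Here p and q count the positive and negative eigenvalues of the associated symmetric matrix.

Congruent diagonalization of A (simultaneous row and column reduction) yields pivots 5, 0, 0.
That gives 1 positive, 2 zero pivots.

(1, 0)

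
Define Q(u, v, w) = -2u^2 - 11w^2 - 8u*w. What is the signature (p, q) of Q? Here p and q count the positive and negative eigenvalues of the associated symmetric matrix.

The symmetric matrix is A = [[-2, 0, -4], [0, 0, 0], [-4, 0, -11]].
Applying the same elementary operations to the rows and columns of A produces a congruent diagonal matrix with entries -2, 0, -3.
Counting signs: 2 negative, 1 zero.

(0, 2)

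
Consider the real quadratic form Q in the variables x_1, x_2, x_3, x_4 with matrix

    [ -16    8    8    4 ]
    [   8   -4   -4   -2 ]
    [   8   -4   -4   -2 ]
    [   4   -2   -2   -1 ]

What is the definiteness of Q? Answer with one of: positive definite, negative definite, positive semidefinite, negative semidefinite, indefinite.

Symmetric row and column elimination reduces A to a congruent diagonal form with pivots -16, 0, 0, 0.
Counting signs: 1 negative, 3 zero.
Hence Q is negative semidefinite.

negative semidefinite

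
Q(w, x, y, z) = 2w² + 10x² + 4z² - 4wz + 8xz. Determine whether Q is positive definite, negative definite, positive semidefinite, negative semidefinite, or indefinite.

positive semidefinite

The symmetric matrix is A = [[2, 0, 0, -2], [0, 10, 0, 4], [0, 0, 0, 0], [-2, 4, 0, 4]].
Row-reducing A symmetrically gives the diagonal entries 2, 10, 0, 2/5.
Counting signs: 3 positive, 1 zero.
Hence Q is positive semidefinite.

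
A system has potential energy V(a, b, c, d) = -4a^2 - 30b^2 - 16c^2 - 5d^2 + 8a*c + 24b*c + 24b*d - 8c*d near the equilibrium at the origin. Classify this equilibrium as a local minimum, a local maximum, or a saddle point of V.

The Hessian at the origin is H = [[-8, 0, 8, 0], [0, -60, 24, 24], [8, 24, -32, -8], [0, 24, -8, -10]].
An LDLᵀ factorisation of H has diagonal entries -8, -60, -72/5, -2/9.
Counting signs: 4 negative.
H is negative definite, so the origin is a strict local maximum.

local maximum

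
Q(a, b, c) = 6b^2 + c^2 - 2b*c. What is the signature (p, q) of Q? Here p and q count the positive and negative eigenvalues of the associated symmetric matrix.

The associated matrix is A = [[0, 0, 0], [0, 6, -1], [0, -1, 1]].
Congruent diagonalization of A (simultaneous row and column reduction) yields pivots 0, 6, 5/6.
That gives 2 positive, 1 zero pivots.

(2, 0)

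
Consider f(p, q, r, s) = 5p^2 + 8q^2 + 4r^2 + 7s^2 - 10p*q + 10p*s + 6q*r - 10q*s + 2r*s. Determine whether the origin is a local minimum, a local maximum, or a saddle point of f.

local minimum

The Hessian at the origin is H = [[10, -10, 0, 10], [-10, 16, 6, -10], [0, 6, 8, 2], [10, -10, 2, 14]].
Symmetric row and column elimination reduces H to a congruent diagonal form with pivots 10, 6, 2, 2.
So there are 4 positive pivots.
H is positive definite, so the origin is a strict local minimum.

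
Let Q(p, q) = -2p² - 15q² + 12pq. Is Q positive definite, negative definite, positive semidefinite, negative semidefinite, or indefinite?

The symmetric matrix is A = [[-2, 6], [6, -15]].
Row-reducing A symmetrically gives the diagonal entries -2, 3.
That gives 1 positive, 1 negative pivots.
Hence Q is indefinite.

indefinite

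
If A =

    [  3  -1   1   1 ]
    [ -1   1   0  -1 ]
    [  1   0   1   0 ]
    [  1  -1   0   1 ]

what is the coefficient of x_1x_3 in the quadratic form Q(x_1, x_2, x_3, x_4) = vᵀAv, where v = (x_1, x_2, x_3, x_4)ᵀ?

2

The coefficient of x_1x_3 is A[1,3] + A[3,1] = 2·1 = 2.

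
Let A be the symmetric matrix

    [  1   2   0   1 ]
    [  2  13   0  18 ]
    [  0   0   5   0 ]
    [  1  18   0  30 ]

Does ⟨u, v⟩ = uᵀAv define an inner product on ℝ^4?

yes

An LDLᵀ factorisation of A has diagonal entries 1, 9, 5, 5/9.
So there are 4 positive pivots.
Hence Q is positive definite.
⟨·,·⟩ is an inner product exactly when A is positive definite.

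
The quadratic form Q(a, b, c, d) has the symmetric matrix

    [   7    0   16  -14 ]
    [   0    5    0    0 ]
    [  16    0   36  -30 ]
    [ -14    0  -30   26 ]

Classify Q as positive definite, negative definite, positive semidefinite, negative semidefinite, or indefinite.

indefinite

An LDLᵀ factorisation of A has diagonal entries 7, 5, -4/7, 5.
So there are 3 positive, 1 negative pivots.
Hence Q is indefinite.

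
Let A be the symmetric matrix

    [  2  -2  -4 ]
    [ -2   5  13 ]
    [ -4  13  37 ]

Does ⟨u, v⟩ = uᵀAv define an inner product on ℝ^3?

yes

An LDLᵀ factorisation of A has diagonal entries 2, 3, 2.
So there are 3 positive pivots.
Hence Q is positive definite.
⟨·,·⟩ is an inner product exactly when A is positive definite.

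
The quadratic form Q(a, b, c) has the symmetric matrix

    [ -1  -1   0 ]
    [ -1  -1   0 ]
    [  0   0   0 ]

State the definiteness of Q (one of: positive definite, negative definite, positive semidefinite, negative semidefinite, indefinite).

negative semidefinite

Congruent diagonalization of A (simultaneous row and column reduction) yields pivots -1, 0, 0.
Counting signs: 1 negative, 2 zero.
Hence Q is negative semidefinite.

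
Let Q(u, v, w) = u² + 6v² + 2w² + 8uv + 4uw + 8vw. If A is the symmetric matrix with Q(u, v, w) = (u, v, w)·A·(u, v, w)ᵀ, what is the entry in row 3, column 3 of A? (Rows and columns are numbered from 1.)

2

The coefficient of w² in Q is 2, and that is exactly A[3,3].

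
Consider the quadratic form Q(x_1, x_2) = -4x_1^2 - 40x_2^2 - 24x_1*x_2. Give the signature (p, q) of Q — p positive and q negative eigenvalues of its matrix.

(0, 2)

The symmetric matrix is A = [[-4, -12], [-12, -40]].
Applying the same elementary operations to the rows and columns of A produces a congruent diagonal matrix with entries -4, -4.
So there are 2 negative pivots.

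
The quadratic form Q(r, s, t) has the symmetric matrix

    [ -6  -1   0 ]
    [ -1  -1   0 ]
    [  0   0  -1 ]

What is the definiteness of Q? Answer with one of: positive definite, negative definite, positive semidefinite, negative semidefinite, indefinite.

negative definite

An LDLᵀ factorisation of A has diagonal entries -6, -5/6, -1.
That gives 3 negative pivots.
Hence Q is negative definite.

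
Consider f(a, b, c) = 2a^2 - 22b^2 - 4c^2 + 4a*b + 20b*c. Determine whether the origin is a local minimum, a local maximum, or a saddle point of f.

saddle point

The Hessian at the origin is H = [[4, 4, 0], [4, -44, 20], [0, 20, -8]].
Congruent diagonalization of H (simultaneous row and column reduction) yields pivots 4, -48, 1/3.
That gives 2 positive, 1 negative pivots.
H is indefinite, so the origin is a saddle point.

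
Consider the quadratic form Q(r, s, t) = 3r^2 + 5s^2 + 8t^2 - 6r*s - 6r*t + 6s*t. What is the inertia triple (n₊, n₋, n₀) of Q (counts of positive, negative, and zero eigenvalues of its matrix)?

(3, 0, 0)

The symmetric matrix is A = [[3, -3, -3], [-3, 5, 3], [-3, 3, 8]].
Row-reducing A symmetrically gives the diagonal entries 3, 2, 5.
Counting signs: 3 positive.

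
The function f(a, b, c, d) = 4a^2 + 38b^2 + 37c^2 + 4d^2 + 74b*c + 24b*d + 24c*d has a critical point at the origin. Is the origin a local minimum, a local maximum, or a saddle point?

local minimum

The Hessian at the origin is H = [[8, 0, 0, 0], [0, 76, 74, 24], [0, 74, 74, 24], [0, 24, 24, 8]].
Symmetric row and column elimination reduces H to a congruent diagonal form with pivots 8, 76, 37/19, 8/37.
That gives 4 positive pivots.
H is positive definite, so the origin is a strict local minimum.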